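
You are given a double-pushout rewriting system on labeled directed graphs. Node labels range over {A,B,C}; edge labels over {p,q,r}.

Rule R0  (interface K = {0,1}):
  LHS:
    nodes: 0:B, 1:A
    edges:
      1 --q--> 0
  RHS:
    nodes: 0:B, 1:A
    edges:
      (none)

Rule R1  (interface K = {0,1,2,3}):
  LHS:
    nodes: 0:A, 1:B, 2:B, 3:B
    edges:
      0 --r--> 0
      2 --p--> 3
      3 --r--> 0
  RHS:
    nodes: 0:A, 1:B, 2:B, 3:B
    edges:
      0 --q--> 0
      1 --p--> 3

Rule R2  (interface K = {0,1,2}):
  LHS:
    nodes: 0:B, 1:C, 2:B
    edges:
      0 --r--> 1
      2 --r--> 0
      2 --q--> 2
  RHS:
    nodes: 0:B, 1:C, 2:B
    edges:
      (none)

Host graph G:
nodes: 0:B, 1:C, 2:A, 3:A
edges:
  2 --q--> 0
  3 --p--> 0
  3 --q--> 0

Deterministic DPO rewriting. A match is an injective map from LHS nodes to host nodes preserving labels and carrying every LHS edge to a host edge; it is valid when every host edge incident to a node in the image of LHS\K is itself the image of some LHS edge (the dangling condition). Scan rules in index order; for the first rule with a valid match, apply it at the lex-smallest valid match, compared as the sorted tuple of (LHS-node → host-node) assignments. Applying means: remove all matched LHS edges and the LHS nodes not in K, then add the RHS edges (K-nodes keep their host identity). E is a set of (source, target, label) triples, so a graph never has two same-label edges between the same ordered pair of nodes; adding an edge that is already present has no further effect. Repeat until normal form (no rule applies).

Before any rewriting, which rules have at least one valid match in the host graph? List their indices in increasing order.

R0: 2 valid matches — {0↦0, 1↦2}, {0↦0, 1↦3}
R1: no valid match — LHS pattern not found
R2: no valid match — LHS pattern not found

Answer: [R0]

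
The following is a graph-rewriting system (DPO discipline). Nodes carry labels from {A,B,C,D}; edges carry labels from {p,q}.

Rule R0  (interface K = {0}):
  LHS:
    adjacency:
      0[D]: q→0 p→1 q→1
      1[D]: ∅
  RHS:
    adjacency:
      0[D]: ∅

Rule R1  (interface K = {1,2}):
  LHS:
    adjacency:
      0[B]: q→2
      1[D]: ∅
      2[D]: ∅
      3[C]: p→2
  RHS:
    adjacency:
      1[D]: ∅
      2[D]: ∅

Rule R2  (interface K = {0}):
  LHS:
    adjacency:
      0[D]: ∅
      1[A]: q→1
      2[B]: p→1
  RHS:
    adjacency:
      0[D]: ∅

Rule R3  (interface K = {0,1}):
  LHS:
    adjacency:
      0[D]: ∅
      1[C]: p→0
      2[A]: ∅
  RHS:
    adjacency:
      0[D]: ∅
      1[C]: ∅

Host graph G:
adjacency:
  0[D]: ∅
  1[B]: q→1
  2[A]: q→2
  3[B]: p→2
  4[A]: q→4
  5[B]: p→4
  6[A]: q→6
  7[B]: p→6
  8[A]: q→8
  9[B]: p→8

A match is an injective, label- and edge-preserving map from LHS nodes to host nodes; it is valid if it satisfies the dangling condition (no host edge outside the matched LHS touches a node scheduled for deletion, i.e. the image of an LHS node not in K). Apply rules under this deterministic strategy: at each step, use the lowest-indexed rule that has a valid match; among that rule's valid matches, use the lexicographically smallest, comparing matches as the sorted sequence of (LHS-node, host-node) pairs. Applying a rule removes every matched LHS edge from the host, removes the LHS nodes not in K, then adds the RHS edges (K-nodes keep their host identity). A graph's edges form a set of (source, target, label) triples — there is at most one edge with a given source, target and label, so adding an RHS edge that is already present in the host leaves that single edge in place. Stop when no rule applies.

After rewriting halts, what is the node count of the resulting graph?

Answer: 2

Derivation:
initial: |V|=10 |E|=9  E = 1-q->1 2-q->2 3-p->2 4-q->4 5-p->4 6-q->6 7-p->6 8-q->8 9-p->8
step 1: apply R2 at {0↦0, 1↦2, 2↦3}  → |V|=8 |E|=7  E = 1-q->1 4-q->4 5-p->4 6-q->6 7-p->6 8-q->8 9-p->8
step 2: apply R2 at {0↦0, 1↦4, 2↦5}  → |V|=6 |E|=5  E = 1-q->1 6-q->6 7-p->6 8-q->8 9-p->8
step 3: apply R2 at {0↦0, 1↦6, 2↦7}  → |V|=4 |E|=3  E = 1-q->1 8-q->8 9-p->8
step 4: apply R2 at {0↦0, 1↦8, 2↦9}  → |V|=2 |E|=1  E = 1-q->1
final graph: no rule applies after step 4
NF nodes: {0:D, 1:B}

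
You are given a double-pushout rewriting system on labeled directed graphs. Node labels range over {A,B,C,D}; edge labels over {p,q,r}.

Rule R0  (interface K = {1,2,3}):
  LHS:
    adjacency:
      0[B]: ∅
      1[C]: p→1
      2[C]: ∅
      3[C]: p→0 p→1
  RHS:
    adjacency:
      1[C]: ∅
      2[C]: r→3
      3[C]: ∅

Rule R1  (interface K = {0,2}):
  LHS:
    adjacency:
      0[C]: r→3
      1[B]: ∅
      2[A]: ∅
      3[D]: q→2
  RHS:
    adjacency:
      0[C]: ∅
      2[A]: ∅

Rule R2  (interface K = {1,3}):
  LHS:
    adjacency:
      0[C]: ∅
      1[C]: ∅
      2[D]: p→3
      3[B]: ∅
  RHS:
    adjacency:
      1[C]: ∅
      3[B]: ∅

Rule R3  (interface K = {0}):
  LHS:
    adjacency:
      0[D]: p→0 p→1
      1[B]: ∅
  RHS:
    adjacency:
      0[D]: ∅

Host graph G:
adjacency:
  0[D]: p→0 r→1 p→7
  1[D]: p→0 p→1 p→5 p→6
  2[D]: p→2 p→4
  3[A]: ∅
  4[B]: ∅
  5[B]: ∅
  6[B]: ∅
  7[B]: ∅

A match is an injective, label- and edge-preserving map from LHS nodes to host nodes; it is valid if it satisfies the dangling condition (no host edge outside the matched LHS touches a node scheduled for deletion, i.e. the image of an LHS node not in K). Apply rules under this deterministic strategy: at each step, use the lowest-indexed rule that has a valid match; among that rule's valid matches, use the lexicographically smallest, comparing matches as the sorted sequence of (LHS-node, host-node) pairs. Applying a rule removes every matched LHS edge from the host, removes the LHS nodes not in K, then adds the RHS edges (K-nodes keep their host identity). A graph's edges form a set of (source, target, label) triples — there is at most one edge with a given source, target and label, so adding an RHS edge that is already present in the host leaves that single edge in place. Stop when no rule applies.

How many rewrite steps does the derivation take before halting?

[0] host  ⇒  8 nodes, 9 edges  {0-p->0 0-r->1 0-p->7 1-p->0 1-p->1 1-p->5 1-p->6 2-p->2 2-p->4}
[1] R3 @ {0↦0, 1↦7}  ⇒  7 nodes, 7 edges  {0-r->1 1-p->0 1-p->1 1-p->5 1-p->6 2-p->2 2-p->4}
[2] R3 @ {0↦1, 1↦5}  ⇒  6 nodes, 5 edges  {0-r->1 1-p->0 1-p->6 2-p->2 2-p->4}
[3] R3 @ {0↦2, 1↦4}  ⇒  5 nodes, 3 edges  {0-r->1 1-p->0 1-p->6}
final graph: no rule applies after step 3

Answer: 3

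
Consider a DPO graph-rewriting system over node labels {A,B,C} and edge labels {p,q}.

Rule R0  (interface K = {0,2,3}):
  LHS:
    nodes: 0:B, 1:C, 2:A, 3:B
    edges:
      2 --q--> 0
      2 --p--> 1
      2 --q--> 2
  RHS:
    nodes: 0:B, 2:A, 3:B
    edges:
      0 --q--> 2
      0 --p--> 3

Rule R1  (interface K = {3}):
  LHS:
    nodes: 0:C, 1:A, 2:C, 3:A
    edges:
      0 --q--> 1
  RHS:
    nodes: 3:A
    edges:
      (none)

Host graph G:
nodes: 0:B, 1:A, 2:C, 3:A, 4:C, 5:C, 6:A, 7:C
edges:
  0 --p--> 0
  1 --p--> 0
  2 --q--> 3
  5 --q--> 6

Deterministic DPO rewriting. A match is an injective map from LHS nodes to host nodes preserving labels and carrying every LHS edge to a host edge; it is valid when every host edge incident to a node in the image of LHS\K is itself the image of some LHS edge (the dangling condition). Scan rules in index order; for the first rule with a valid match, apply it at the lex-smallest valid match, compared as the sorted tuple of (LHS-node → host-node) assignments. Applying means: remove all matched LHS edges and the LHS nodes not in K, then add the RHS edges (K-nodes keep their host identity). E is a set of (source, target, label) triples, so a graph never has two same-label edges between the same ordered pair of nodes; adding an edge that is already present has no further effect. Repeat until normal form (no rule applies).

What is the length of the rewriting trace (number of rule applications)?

Answer: 2

Steps:
start.  V:8 E:4  edges: 0-p->0 1-p->0 2-q->3 5-q->6
1. fire R1 via {0↦2, 1↦3, 2↦4, 3↦1}  →  V:5 E:3  edges: 0-p->0 1-p->0 5-q->6
2. fire R1 via {0↦5, 1↦6, 2↦7, 3↦1}  →  V:2 E:2  edges: 0-p->0 1-p->0
halt: no rule applies after step 2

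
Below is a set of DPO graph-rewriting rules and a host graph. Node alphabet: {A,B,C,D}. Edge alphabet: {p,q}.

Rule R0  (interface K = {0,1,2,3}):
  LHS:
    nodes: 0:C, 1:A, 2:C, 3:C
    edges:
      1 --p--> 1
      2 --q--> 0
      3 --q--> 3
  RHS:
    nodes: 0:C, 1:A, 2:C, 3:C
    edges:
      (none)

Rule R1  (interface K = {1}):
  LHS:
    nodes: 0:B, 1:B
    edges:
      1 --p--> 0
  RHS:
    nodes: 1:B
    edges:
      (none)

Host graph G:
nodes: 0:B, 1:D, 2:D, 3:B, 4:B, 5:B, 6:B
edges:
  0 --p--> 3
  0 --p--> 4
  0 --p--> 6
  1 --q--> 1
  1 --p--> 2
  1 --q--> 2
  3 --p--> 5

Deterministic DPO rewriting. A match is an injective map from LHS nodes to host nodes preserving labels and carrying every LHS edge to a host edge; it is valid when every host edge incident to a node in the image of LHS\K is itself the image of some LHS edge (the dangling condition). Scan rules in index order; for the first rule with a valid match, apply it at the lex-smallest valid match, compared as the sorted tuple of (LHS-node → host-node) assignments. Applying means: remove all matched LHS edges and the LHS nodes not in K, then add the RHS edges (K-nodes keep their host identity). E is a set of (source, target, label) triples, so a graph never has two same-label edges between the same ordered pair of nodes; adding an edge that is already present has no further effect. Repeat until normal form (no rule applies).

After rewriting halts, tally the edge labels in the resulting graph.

Answer: p:1 q:2

Rewrite trace:
[0] host  ⇒  7 nodes, 7 edges  {0-p->3 0-p->4 0-p->6 1-q->1 1-p->2 1-q->2 3-p->5}
[1] R1 @ {0↦4, 1↦0}  ⇒  6 nodes, 6 edges  {0-p->3 0-p->6 1-q->1 1-p->2 1-q->2 3-p->5}
[2] R1 @ {0↦5, 1↦3}  ⇒  5 nodes, 5 edges  {0-p->3 0-p->6 1-q->1 1-p->2 1-q->2}
[3] R1 @ {0↦3, 1↦0}  ⇒  4 nodes, 4 edges  {0-p->6 1-q->1 1-p->2 1-q->2}
[4] R1 @ {0↦6, 1↦0}  ⇒  3 nodes, 3 edges  {1-q->1 1-p->2 1-q->2}
halt: no rule applies after step 4
NF edges: [(1, 1, 'q'), (1, 2, 'p'), (1, 2, 'q')]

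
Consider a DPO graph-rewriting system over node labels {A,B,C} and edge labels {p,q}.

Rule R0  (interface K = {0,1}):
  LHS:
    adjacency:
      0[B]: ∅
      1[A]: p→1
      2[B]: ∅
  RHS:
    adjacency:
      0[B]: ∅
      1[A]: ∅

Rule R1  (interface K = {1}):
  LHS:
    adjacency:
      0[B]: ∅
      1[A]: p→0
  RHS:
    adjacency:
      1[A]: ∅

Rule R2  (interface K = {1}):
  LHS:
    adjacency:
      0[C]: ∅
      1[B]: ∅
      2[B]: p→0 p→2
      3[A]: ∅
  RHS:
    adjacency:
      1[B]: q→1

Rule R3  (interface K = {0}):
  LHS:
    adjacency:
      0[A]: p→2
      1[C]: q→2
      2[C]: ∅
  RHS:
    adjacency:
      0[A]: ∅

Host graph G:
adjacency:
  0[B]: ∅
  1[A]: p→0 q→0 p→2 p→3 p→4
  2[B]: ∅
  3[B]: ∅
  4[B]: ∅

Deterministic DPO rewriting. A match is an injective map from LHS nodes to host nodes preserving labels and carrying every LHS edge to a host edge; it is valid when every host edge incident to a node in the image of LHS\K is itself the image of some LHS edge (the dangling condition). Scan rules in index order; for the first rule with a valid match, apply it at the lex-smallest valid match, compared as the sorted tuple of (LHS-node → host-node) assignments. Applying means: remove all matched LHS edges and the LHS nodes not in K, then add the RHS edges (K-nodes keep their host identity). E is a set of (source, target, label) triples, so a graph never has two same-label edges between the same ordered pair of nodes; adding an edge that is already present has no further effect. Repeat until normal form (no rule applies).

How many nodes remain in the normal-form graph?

[0] host  ⇒  5 nodes, 5 edges  {1-p->0 1-q->0 1-p->2 1-p->3 1-p->4}
[1] R1 @ {0↦2, 1↦1}  ⇒  4 nodes, 4 edges  {1-p->0 1-q->0 1-p->3 1-p->4}
[2] R1 @ {0↦3, 1↦1}  ⇒  3 nodes, 3 edges  {1-p->0 1-q->0 1-p->4}
[3] R1 @ {0↦4, 1↦1}  ⇒  2 nodes, 2 edges  {1-p->0 1-q->0}
final graph: no rule applies after step 3
NF nodes: {0:B, 1:A}

Answer: 2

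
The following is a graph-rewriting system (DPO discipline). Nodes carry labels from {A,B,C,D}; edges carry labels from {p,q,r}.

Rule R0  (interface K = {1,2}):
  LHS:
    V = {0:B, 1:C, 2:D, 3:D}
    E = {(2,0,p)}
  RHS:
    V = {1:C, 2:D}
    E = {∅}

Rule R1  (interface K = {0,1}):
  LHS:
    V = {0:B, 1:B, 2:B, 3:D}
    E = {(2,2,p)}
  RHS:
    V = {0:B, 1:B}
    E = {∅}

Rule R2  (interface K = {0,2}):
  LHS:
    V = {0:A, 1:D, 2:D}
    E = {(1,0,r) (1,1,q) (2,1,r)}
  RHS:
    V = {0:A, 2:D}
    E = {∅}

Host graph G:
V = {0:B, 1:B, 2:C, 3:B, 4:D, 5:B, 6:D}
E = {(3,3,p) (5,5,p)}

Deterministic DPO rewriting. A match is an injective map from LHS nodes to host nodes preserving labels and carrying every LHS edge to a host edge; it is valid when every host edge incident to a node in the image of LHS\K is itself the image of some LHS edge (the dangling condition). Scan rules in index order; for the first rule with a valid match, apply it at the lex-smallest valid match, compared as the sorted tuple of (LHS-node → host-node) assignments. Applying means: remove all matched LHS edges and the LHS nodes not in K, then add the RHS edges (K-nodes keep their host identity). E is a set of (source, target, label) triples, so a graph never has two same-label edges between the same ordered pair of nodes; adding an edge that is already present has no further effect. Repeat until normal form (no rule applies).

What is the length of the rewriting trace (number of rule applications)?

Answer: 2

Steps:
[0] host  ⇒  7 nodes, 2 edges  {3-p->3 5-p->5}
[1] R1 @ {0↦0, 1↦1, 2↦3, 3↦4}  ⇒  5 nodes, 1 edges  {5-p->5}
[2] R1 @ {0↦0, 1↦1, 2↦5, 3↦6}  ⇒  3 nodes, 0 edges  {∅}
normal form: no rule applies after step 2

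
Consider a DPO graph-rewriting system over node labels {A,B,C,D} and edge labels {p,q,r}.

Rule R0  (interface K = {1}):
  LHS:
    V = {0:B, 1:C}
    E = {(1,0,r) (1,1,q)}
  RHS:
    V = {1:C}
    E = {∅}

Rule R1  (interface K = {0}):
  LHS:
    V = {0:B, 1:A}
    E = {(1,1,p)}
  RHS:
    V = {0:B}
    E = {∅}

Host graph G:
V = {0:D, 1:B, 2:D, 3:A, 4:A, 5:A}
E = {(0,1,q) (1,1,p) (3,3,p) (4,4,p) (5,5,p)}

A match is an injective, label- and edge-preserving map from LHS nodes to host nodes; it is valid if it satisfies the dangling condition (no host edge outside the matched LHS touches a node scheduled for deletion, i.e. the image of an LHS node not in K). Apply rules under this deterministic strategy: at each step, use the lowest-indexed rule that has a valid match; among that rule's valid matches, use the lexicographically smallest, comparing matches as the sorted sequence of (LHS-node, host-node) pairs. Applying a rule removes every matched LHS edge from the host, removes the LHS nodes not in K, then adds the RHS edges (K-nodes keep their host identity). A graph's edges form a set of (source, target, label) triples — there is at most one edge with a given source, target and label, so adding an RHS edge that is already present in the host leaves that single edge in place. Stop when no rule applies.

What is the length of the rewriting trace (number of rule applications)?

start.  V:6 E:5  edges: 0-q->1 1-p->1 3-p->3 4-p->4 5-p->5
1. fire R1 via {0↦1, 1↦3}  →  V:5 E:4  edges: 0-q->1 1-p->1 4-p->4 5-p->5
2. fire R1 via {0↦1, 1↦4}  →  V:4 E:3  edges: 0-q->1 1-p->1 5-p->5
3. fire R1 via {0↦1, 1↦5}  →  V:3 E:2  edges: 0-q->1 1-p->1
halt: no rule applies after step 3

Answer: 3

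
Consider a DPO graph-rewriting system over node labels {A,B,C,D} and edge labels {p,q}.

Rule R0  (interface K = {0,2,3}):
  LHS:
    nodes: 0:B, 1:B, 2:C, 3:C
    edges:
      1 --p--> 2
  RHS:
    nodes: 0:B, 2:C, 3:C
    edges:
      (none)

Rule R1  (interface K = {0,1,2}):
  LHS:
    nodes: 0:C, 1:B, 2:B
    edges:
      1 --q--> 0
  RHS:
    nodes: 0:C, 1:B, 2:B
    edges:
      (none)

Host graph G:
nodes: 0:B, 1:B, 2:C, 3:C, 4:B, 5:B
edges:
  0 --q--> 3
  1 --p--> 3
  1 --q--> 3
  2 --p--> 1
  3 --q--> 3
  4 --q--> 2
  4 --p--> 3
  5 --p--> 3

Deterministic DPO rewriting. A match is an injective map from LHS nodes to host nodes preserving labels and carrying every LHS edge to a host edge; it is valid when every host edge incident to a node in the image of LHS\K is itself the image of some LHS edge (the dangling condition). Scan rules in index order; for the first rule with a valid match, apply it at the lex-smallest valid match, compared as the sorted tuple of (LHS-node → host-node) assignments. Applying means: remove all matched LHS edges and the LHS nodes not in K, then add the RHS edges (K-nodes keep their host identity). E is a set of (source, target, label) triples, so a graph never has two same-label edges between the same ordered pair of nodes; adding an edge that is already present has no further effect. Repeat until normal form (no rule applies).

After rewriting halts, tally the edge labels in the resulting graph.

start.  V:6 E:8  edges: 0-q->3 1-p->3 1-q->3 2-p->1 3-q->3 4-q->2 4-p->3 5-p->3
1. fire R0 via {0↦0, 1↦5, 2↦3, 3↦2}  →  V:5 E:7  edges: 0-q->3 1-p->3 1-q->3 2-p->1 3-q->3 4-q->2 4-p->3
2. fire R1 via {0↦2, 1↦4, 2↦0}  →  V:5 E:6  edges: 0-q->3 1-p->3 1-q->3 2-p->1 3-q->3 4-p->3
3. fire R0 via {0↦0, 1↦4, 2↦3, 3↦2}  →  V:4 E:5  edges: 0-q->3 1-p->3 1-q->3 2-p->1 3-q->3
4. fire R1 via {0↦3, 1↦0, 2↦1}  →  V:4 E:4  edges: 1-p->3 1-q->3 2-p->1 3-q->3
5. fire R1 via {0↦3, 1↦1, 2↦0}  →  V:4 E:3  edges: 1-p->3 2-p->1 3-q->3
halt: no rule applies after step 5
NF edges: [(1, 3, 'p'), (2, 1, 'p'), (3, 3, 'q')]

Answer: p:2 q:1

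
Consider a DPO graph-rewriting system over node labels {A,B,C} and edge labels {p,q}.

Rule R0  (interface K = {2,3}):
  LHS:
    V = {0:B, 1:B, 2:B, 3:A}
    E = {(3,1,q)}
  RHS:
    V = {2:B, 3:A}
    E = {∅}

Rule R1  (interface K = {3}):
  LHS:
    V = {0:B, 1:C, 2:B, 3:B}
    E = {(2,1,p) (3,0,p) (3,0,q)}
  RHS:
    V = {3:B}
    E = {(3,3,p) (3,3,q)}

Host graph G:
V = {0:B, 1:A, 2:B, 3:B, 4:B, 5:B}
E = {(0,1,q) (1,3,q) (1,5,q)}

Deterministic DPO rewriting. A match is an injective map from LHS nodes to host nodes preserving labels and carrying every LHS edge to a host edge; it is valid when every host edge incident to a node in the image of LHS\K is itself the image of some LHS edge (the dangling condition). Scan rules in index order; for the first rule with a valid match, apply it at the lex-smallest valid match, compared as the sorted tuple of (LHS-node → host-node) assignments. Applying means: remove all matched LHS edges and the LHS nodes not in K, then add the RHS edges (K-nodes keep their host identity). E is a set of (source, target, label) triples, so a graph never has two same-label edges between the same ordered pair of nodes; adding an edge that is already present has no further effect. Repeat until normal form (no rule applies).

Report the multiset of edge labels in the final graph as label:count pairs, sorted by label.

start.  V:6 E:3  edges: 0-q->1 1-q->3 1-q->5
1. fire R0 via {0↦2, 1↦3, 2↦0, 3↦1}  →  V:4 E:2  edges: 0-q->1 1-q->5
2. fire R0 via {0↦4, 1↦5, 2↦0, 3↦1}  →  V:2 E:1  edges: 0-q->1
normal form: no rule applies after step 2
NF edges: [(0, 1, 'q')]

Answer: q:1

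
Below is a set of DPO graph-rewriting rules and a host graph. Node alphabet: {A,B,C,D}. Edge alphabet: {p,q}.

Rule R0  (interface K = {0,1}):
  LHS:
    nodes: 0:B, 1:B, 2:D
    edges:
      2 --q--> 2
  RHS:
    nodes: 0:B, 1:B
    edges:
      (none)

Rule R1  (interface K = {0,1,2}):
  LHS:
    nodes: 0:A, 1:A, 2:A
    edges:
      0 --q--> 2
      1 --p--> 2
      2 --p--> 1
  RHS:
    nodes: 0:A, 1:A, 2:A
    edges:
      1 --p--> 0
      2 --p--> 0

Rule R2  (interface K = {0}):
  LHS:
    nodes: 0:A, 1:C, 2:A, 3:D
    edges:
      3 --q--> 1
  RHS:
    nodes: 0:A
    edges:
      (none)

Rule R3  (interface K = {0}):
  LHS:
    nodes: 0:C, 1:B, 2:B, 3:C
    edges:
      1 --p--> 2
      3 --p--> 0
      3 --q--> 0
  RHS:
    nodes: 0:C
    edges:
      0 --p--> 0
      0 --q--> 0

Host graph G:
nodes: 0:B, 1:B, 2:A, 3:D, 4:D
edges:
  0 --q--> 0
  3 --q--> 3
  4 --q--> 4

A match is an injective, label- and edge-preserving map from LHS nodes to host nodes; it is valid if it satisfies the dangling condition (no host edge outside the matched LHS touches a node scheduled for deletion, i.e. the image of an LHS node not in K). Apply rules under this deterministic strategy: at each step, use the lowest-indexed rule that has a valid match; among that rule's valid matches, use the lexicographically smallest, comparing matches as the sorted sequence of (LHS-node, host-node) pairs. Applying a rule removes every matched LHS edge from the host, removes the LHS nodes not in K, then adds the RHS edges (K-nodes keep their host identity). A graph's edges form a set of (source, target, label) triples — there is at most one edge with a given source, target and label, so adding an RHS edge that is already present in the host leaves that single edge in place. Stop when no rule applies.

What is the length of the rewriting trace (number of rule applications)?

Answer: 2

Steps:
[0] host  ⇒  5 nodes, 3 edges  {0-q->0 3-q->3 4-q->4}
[1] R0 @ {0↦0, 1↦1, 2↦3}  ⇒  4 nodes, 2 edges  {0-q->0 4-q->4}
[2] R0 @ {0↦0, 1↦1, 2↦4}  ⇒  3 nodes, 1 edges  {0-q->0}
normal form: no rule applies after step 2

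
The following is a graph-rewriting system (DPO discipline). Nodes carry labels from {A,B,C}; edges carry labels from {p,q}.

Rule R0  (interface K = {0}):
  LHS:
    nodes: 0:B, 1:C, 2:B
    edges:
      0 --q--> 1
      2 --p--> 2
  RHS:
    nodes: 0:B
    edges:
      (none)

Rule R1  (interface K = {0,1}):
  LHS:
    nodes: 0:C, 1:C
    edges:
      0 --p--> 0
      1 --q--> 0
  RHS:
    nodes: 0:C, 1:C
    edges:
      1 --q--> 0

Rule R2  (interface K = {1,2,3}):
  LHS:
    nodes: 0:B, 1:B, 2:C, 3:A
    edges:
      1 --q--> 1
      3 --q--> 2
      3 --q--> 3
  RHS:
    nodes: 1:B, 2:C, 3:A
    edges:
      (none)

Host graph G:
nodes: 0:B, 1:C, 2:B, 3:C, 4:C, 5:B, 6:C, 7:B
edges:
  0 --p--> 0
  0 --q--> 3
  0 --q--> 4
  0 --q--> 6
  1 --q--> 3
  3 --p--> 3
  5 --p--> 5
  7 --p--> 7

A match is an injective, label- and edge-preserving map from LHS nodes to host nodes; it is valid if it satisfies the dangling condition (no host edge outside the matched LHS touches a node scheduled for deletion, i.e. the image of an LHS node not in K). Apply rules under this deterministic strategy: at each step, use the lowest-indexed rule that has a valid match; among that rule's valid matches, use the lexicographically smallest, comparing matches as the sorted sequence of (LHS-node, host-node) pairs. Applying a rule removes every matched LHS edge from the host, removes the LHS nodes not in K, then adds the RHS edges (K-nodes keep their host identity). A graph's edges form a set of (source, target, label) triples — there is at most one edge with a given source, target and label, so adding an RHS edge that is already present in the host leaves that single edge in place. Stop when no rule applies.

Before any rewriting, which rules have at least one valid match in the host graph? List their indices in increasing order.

R0: 4 valid matches — {0↦0, 1↦4, 2↦5}, {0↦0, 1↦4, 2↦7}, {0↦0, 1↦6, 2↦5} (+1 more)
R1: 1 valid match — {0↦3, 1↦1}
R2: no valid match — LHS pattern not found

Answer: [R0,R1]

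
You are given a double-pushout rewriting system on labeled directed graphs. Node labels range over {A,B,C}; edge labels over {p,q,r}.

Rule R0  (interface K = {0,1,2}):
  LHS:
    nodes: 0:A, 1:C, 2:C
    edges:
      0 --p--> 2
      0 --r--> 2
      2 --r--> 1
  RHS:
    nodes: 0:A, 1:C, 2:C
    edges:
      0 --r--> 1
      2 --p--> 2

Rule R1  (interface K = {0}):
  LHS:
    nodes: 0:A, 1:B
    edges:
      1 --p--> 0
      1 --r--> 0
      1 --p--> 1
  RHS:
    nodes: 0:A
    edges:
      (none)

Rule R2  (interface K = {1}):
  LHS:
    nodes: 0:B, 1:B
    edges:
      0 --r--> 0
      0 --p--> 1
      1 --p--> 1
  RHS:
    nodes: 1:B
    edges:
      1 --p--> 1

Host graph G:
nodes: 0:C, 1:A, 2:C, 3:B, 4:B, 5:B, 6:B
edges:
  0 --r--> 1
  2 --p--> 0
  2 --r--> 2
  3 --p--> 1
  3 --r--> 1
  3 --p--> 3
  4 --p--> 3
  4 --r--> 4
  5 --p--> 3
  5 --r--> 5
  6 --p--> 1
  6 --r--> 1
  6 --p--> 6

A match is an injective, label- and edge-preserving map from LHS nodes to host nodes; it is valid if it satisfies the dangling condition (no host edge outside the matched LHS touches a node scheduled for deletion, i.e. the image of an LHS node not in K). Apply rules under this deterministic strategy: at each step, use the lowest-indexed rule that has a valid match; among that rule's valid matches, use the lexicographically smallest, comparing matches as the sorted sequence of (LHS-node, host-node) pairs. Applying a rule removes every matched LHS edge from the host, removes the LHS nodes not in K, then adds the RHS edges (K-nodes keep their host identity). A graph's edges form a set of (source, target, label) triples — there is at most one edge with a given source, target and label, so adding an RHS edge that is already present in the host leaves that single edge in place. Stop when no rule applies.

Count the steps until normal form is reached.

start.  V:7 E:13  edges: 0-r->1 2-p->0 2-r->2 3-p->1 3-r->1 3-p->3 4-p->3 4-r->4 5-p->3 5-r->5 6-p->1 6-r->1 6-p->6
1. fire R1 via {0↦1, 1↦6}  →  V:6 E:10  edges: 0-r->1 2-p->0 2-r->2 3-p->1 3-r->1 3-p->3 4-p->3 4-r->4 5-p->3 5-r->5
2. fire R2 via {0↦4, 1↦3}  →  V:5 E:8  edges: 0-r->1 2-p->0 2-r->2 3-p->1 3-r->1 3-p->3 5-p->3 5-r->5
3. fire R2 via {0↦5, 1↦3}  →  V:4 E:6  edges: 0-r->1 2-p->0 2-r->2 3-p->1 3-r->1 3-p->3
4. fire R1 via {0↦1, 1↦3}  →  V:3 E:3  edges: 0-r->1 2-p->0 2-r->2
halt: no rule applies after step 4

Answer: 4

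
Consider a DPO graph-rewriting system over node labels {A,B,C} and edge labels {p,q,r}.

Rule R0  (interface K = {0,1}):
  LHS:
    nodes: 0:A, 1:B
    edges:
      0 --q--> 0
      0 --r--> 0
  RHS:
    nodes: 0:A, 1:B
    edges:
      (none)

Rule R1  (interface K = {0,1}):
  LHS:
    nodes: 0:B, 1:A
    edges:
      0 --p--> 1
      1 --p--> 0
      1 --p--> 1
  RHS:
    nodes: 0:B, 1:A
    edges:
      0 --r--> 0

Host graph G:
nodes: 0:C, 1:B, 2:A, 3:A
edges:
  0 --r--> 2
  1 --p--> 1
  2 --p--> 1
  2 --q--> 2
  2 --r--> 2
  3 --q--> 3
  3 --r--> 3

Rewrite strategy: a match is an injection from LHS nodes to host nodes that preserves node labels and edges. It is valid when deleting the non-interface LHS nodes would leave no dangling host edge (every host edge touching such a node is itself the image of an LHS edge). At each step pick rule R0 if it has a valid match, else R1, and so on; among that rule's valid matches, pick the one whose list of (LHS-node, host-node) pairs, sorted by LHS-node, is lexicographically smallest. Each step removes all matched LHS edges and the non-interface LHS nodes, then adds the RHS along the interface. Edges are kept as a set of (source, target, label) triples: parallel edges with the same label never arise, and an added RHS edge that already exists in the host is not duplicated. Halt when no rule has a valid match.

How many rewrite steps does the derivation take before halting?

Answer: 2

Derivation:
start.  V:4 E:7  edges: 0-r->2 1-p->1 2-p->1 2-q->2 2-r->2 3-q->3 3-r->3
1. fire R0 via {0↦2, 1↦1}  →  V:4 E:5  edges: 0-r->2 1-p->1 2-p->1 3-q->3 3-r->3
2. fire R0 via {0↦3, 1↦1}  →  V:4 E:3  edges: 0-r->2 1-p->1 2-p->1
normal form: no rule applies after step 2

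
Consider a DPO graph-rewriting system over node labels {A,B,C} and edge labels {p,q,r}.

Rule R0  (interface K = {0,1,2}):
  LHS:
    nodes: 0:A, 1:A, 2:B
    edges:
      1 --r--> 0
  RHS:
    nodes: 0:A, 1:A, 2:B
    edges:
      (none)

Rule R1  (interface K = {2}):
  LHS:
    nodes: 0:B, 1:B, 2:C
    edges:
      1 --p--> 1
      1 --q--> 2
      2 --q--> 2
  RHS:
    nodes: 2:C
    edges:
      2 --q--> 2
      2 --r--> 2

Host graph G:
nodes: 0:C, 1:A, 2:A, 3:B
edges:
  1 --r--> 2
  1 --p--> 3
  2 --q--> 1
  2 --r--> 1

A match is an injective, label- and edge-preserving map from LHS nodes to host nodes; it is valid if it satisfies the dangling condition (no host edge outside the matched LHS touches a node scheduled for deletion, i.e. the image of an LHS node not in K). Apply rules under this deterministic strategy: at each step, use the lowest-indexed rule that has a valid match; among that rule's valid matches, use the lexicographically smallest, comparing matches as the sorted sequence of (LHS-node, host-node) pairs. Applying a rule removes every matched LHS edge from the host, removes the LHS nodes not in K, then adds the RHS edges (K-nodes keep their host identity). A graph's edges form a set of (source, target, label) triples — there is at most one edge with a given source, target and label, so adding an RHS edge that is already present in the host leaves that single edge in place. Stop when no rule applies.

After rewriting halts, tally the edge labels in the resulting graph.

Answer: p:1 q:1

Rewrite trace:
start.  V:4 E:4  edges: 1-r->2 1-p->3 2-q->1 2-r->1
1. fire R0 via {0↦1, 1↦2, 2↦3}  →  V:4 E:3  edges: 1-r->2 1-p->3 2-q->1
2. fire R0 via {0↦2, 1↦1, 2↦3}  →  V:4 E:2  edges: 1-p->3 2-q->1
halt: no rule applies after step 2
NF edges: [(1, 3, 'p'), (2, 1, 'q')]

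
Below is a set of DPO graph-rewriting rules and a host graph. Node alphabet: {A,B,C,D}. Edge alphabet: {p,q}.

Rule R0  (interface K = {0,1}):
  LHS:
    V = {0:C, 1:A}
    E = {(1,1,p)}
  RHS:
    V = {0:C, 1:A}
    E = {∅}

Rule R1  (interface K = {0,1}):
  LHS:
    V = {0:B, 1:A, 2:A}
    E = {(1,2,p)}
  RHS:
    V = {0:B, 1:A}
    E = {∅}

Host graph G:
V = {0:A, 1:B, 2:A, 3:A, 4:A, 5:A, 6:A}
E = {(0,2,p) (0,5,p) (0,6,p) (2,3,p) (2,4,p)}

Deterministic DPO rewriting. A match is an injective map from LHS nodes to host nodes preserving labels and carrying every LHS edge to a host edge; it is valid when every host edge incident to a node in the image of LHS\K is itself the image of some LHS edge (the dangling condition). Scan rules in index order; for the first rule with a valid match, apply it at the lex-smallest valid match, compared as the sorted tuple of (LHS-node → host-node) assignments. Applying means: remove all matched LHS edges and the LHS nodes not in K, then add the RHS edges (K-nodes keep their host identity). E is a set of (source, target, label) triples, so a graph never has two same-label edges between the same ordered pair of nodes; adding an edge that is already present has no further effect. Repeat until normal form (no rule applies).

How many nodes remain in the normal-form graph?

start.  V:7 E:5  edges: 0-p->2 0-p->5 0-p->6 2-p->3 2-p->4
1. fire R1 via {0↦1, 1↦0, 2↦5}  →  V:6 E:4  edges: 0-p->2 0-p->6 2-p->3 2-p->4
2. fire R1 via {0↦1, 1↦0, 2↦6}  →  V:5 E:3  edges: 0-p->2 2-p->3 2-p->4
3. fire R1 via {0↦1, 1↦2, 2↦3}  →  V:4 E:2  edges: 0-p->2 2-p->4
4. fire R1 via {0↦1, 1↦2, 2↦4}  →  V:3 E:1  edges: 0-p->2
5. fire R1 via {0↦1, 1↦0, 2↦2}  →  V:2 E:0  edges: ∅
final graph: no rule applies after step 5
NF nodes: {0:A, 1:B}

Answer: 2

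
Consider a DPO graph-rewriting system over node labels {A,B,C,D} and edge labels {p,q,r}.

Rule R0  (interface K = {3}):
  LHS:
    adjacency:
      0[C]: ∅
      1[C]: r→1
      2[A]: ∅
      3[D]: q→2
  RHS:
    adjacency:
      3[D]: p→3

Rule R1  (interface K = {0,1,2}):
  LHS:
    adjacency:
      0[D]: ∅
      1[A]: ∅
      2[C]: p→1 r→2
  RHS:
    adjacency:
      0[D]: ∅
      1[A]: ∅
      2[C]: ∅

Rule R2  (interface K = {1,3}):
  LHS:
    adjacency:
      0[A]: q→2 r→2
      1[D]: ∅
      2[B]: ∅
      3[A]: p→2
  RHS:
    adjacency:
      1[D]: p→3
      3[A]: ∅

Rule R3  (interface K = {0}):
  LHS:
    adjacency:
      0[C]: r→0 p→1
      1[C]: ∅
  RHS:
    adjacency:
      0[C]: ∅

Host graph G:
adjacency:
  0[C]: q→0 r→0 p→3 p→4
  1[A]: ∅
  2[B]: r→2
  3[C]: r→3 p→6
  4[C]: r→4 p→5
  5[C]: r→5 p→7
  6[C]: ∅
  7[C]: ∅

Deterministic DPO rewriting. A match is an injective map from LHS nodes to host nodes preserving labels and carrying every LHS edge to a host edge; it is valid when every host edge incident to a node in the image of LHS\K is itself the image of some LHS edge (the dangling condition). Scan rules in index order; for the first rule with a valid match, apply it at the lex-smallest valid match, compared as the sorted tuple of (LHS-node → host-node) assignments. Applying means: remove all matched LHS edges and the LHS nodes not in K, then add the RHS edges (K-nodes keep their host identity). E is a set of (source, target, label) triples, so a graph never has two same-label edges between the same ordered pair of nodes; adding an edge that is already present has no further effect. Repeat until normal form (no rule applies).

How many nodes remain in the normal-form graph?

start.  V:8 E:11  edges: 0-q->0 0-r->0 0-p->3 0-p->4 2-r->2 3-r->3 3-p->6 4-r->4 4-p->5 5-r->5 5-p->7
1. fire R3 via {0↦3, 1↦6}  →  V:7 E:9  edges: 0-q->0 0-r->0 0-p->3 0-p->4 2-r->2 4-r->4 4-p->5 5-r->5 5-p->7
2. fire R3 via {0↦0, 1↦3}  →  V:6 E:7  edges: 0-q->0 0-p->4 2-r->2 4-r->4 4-p->5 5-r->5 5-p->7
3. fire R3 via {0↦5, 1↦7}  →  V:5 E:5  edges: 0-q->0 0-p->4 2-r->2 4-r->4 4-p->5
4. fire R3 via {0↦4, 1↦5}  →  V:4 E:3  edges: 0-q->0 0-p->4 2-r->2
final graph: no rule applies after step 4
NF nodes: {0:C, 1:A, 2:B, 4:C}

Answer: 4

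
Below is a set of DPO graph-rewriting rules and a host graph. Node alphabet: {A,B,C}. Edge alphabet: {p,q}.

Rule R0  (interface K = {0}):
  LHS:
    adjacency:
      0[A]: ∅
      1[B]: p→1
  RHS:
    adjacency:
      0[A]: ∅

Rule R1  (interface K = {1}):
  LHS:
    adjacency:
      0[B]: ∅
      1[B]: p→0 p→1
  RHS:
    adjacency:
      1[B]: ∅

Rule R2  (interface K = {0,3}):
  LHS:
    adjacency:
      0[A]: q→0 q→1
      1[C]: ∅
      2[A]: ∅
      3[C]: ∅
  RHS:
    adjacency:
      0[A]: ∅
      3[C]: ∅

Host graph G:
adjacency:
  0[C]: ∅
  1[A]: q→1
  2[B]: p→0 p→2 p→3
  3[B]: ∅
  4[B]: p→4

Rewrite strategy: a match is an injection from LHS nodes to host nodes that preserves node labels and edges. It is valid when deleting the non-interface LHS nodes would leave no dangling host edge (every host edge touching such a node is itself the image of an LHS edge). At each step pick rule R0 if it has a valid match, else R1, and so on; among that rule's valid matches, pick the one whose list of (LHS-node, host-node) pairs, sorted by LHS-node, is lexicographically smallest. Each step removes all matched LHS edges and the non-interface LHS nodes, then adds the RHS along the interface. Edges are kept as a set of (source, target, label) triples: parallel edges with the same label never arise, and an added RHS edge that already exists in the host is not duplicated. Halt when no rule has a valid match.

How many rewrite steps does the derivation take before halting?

Answer: 2

Derivation:
start.  V:5 E:5  edges: 1-q->1 2-p->0 2-p->2 2-p->3 4-p->4
1. fire R0 via {0↦1, 1↦4}  →  V:4 E:4  edges: 1-q->1 2-p->0 2-p->2 2-p->3
2. fire R1 via {0↦3, 1↦2}  →  V:3 E:2  edges: 1-q->1 2-p->0
normal form: no rule applies after step 2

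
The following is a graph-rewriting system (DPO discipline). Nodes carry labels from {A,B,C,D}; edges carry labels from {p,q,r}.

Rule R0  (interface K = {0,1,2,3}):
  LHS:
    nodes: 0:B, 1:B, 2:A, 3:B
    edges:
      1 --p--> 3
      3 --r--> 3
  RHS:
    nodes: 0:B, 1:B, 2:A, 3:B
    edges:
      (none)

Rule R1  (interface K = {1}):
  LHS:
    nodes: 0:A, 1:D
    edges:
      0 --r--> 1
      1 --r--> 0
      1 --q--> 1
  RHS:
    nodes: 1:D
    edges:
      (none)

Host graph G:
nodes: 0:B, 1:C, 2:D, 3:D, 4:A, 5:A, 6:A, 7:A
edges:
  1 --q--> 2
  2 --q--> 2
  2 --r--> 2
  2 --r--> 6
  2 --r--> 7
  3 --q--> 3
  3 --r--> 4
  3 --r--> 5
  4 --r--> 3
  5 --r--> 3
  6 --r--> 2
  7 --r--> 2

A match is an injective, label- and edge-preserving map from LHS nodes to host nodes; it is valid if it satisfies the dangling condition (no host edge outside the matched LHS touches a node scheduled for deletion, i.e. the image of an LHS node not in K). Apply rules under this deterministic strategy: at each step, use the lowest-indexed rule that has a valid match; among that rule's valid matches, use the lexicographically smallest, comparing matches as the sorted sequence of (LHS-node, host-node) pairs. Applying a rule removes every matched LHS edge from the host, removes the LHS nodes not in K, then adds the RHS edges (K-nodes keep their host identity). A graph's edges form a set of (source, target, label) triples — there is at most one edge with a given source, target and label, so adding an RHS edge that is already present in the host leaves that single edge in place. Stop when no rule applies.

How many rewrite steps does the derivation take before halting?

Answer: 2

Rewrite trace:
start.  V:8 E:12  edges: 1-q->2 2-q->2 2-r->2 2-r->6 2-r->7 3-q->3 3-r->4 3-r->5 4-r->3 5-r->3 6-r->2 7-r->2
1. fire R1 via {0↦4, 1↦3}  →  V:7 E:9  edges: 1-q->2 2-q->2 2-r->2 2-r->6 2-r->7 3-r->5 5-r->3 6-r->2 7-r->2
2. fire R1 via {0↦6, 1↦2}  →  V:6 E:6  edges: 1-q->2 2-r->2 2-r->7 3-r->5 5-r->3 7-r->2
normal form: no rule applies after step 2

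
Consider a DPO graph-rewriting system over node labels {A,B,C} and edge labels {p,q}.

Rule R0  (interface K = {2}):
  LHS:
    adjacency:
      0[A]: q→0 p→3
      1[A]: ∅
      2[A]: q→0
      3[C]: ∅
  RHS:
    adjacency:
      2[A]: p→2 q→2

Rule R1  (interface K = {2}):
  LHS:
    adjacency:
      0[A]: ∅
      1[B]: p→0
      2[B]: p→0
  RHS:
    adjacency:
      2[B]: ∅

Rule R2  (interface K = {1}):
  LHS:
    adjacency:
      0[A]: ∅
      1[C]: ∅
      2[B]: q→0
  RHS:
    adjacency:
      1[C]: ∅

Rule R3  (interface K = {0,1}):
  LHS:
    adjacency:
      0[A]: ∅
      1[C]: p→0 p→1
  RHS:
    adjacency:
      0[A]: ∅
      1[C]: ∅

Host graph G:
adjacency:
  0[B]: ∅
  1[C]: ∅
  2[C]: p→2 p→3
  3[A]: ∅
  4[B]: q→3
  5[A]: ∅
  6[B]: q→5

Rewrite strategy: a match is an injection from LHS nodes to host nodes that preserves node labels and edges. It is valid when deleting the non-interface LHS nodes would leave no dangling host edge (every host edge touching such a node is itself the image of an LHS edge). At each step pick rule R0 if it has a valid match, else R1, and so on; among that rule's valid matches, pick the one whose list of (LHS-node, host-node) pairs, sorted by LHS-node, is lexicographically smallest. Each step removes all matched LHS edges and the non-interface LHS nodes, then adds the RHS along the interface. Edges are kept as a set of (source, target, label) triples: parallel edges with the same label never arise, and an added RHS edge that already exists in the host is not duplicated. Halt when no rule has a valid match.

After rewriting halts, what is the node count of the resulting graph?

Answer: 3

Derivation:
initial: |V|=7 |E|=4  E = 2-p->2 2-p->3 4-q->3 6-q->5
step 1: apply R2 at {0↦5, 1↦1, 2↦6}  → |V|=5 |E|=3  E = 2-p->2 2-p->3 4-q->3
step 2: apply R3 at {0↦3, 1↦2}  → |V|=5 |E|=1  E = 4-q->3
step 3: apply R2 at {0↦3, 1↦1, 2↦4}  → |V|=3 |E|=0  E = ∅
normal form: no rule applies after step 3
NF nodes: {0:B, 1:C, 2:C}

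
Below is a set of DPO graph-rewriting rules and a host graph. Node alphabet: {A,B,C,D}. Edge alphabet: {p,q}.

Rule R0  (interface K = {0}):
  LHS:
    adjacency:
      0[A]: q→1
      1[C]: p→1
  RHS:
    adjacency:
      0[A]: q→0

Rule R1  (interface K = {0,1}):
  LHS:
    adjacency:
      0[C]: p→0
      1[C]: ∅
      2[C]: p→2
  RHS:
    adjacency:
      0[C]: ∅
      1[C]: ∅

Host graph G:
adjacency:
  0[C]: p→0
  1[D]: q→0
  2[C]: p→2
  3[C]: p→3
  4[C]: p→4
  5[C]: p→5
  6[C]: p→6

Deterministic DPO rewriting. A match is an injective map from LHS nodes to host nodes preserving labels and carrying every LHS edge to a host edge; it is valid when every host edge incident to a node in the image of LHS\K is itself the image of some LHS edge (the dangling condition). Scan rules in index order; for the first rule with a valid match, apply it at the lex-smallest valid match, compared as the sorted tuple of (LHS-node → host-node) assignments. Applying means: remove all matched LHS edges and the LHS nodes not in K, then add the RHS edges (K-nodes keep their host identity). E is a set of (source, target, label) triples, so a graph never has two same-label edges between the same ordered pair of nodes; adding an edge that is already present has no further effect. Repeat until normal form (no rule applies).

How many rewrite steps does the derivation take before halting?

[0] host  ⇒  7 nodes, 7 edges  {0-p->0 1-q->0 2-p->2 3-p->3 4-p->4 5-p->5 6-p->6}
[1] R1 @ {0↦0, 1↦2, 2↦3}  ⇒  6 nodes, 5 edges  {1-q->0 2-p->2 4-p->4 5-p->5 6-p->6}
[2] R1 @ {0↦2, 1↦0, 2↦4}  ⇒  5 nodes, 3 edges  {1-q->0 5-p->5 6-p->6}
[3] R1 @ {0↦5, 1↦0, 2↦6}  ⇒  4 nodes, 1 edges  {1-q->0}
halt: no rule applies after step 3

Answer: 3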